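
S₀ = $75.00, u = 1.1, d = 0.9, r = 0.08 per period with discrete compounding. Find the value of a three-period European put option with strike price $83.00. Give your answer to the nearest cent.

Risk-neutral probability p = (1 + 0.08 − 0.9)/(1.1 − 0.9) = 0.1800/0.2000 = 0.9000
Terminal stock prices: S_uuu = 99.83, S_uud = 81.68, S_udd = 66.83, S_ddd = 54.68
Terminal payoffs (K − S): max(-16.83, 0) = 0, max(1.325, 0) = 1.325, max(16.17, 0) = 16.17, max(28.32, 0) = 28.32
Node uu (S = 90.75): V_uu = 1/1.08·[0.9000·0.0000 + 0.1000·1.3250] = 0.1227
Node ud (S = 74.25): V_ud = 1/1.08·[0.9000·1.3250 + 0.1000·16.1750] = 2.6019
Node dd (S = 60.75): V_dd = 1/1.08·[0.9000·16.1750 + 0.1000·28.3250] = 16.1019
Node u (S = 82.5): V_u = 1/1.08·[0.9000·0.1227 + 0.1000·2.6019] = 0.3431
Node d (S = 67.5): V_d = 1/1.08·[0.9000·2.6019 + 0.1000·16.1019] = 3.6591
Node 0 (S = 75): V_0 = 1/1.08·[0.9000·0.3431 + 0.1000·3.6591] = 0.6248

$0.62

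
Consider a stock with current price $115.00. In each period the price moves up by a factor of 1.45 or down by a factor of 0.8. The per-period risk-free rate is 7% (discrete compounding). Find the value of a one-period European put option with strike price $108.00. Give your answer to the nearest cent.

Risk-neutral probability p = (1 + 0.07 − 0.8)/(1.45 − 0.8) = 0.2700/0.6500 = 0.4154
Terminal stock prices: S_u = 166.8, S_d = 92
Terminal payoffs (K − S): max(-58.75, 0) = 0, max(16, 0) = 16
Node 0 (S = 115): V_0 = 1/1.07·[0.4154·0.0000 + 0.5846·16.0000] = 8.7419

$8.74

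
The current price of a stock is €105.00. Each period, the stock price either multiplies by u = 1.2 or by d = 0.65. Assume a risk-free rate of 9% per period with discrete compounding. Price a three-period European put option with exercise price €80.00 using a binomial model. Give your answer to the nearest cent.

Risk-neutral probability p = (1 + 0.09 − 0.65)/(1.2 − 0.65) = 0.4400/0.5500 = 0.8000
Terminal stock prices: S_uuu = 181.4, S_uud = 98.28, S_udd = 53.24, S_ddd = 28.84
Terminal payoffs (K − S): max(-101.4, 0) = 0, max(-18.28, 0) = 0, max(26.76, 0) = 26.76, max(51.16, 0) = 51.16
Node uu (S = 151.2): V_uu = 1/1.09·[0.8000·0.0000 + 0.2000·0.0000] = 0.0000
Node ud (S = 81.9): V_ud = 1/1.09·[0.8000·0.0000 + 0.2000·26.7650] = 4.9110
Node dd (S = 44.36): V_dd = 1/1.09·[0.8000·26.7650 + 0.2000·51.1644] = 29.0320
Node u (S = 126): V_u = 1/1.09·[0.8000·0.0000 + 0.2000·4.9110] = 0.9011
Node d (S = 68.25): V_d = 1/1.09·[0.8000·4.9110 + 0.2000·29.0320] = 8.9314
Node 0 (S = 105): V_0 = 1/1.09·[0.8000·0.9011 + 0.2000·8.9314] = 2.3001

€2.30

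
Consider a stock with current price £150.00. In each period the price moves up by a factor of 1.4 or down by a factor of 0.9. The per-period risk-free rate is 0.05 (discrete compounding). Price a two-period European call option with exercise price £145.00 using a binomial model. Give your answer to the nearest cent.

£28.93

Risk-neutral probability p = (1 + 0.05 − 0.9)/(1.4 − 0.9) = 0.1500/0.5000 = 0.3000
Terminal stock prices: S_uu = 294, S_ud = 189, S_dd = 121.5
Terminal payoffs (S − K): max(149, 0) = 149, max(44, 0) = 44, max(-23.5, 0) = 0
Node u (S = 210): V_u = 1/1.05·[0.3000·149.0000 + 0.7000·44.0000] = 71.9048
Node d (S = 135): V_d = 1/1.05·[0.3000·44.0000 + 0.7000·0.0000] = 12.5714
Node 0 (S = 150): V_0 = 1/1.05·[0.3000·71.9048 + 0.7000·12.5714] = 28.9252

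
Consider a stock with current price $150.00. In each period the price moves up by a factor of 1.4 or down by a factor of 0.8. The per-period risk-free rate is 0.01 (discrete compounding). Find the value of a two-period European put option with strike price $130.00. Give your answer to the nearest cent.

Risk-neutral probability p = (1 + 0.01 − 0.8)/(1.4 − 0.8) = 0.2100/0.6000 = 0.3500
Terminal stock prices: S_uu = 294, S_ud = 168, S_dd = 96
Terminal payoffs (K − S): max(-164, 0) = 0, max(-38, 0) = 0, max(34, 0) = 34
Node u (S = 210): V_u = 1/1.01·[0.3500·0.0000 + 0.6500·0.0000] = 0.0000
Node d (S = 120): V_d = 1/1.01·[0.3500·0.0000 + 0.6500·34.0000] = 21.8812
Node 0 (S = 150): V_0 = 1/1.01·[0.3500·0.0000 + 0.6500·21.8812] = 14.0820

$14.08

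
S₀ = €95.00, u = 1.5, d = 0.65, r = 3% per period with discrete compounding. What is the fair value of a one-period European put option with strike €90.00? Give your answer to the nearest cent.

€15.17

Risk-neutral probability p = (1 + 0.03 − 0.65)/(1.5 − 0.65) = 0.3800/0.8500 = 0.4471
Terminal stock prices: S_u = 142.5, S_d = 61.75
Terminal payoffs (K − S): max(-52.5, 0) = 0, max(28.25, 0) = 28.25
Node 0 (S = 95): V_0 = 1/1.03·[0.4471·0.0000 + 0.5529·28.2500] = 15.1656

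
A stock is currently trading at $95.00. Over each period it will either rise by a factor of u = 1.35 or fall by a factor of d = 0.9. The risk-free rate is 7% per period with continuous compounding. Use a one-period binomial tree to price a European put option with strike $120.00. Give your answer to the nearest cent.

Risk-neutral probability p = (e^0.07 − 0.9)/(1.35 − 0.9) = 0.1725/0.4500 = 0.3834
Terminal stock prices: S_u = 128.2, S_d = 85.5
Terminal payoffs (K − S): max(-8.25, 0) = 0, max(34.5, 0) = 34.5
Node 0 (S = 95): V_0 = e^(−0.07)·[0.3834·0.0000 + 0.6166·34.5000] = 19.8361

$19.84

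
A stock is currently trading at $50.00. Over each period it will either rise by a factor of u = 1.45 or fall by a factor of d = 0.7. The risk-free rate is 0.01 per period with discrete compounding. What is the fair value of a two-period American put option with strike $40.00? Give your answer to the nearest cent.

Risk-neutral probability p = (1 + 0.01 − 0.7)/(1.45 − 0.7) = 0.3100/0.7500 = 0.4133
Terminal stock prices: S_uu = 105.1, S_ud = 50.75, S_dd = 24.5
Terminal payoffs (K − S): max(-65.12, 0) = 0, max(-10.75, 0) = 0, max(15.5, 0) = 15.5
Node u (S = 72.5): continuation = 1/1.01·[0.4133·0.0000 + 0.5867·0.0000] = 0.0000; exercise value = 0.0000 ≤ continuation, so V_u = 0.0000
Node d (S = 35): continuation = 1/1.01·[0.4133·0.0000 + 0.5867·15.5000] = 9.0033; exercise value = 5.0000 ≤ continuation, so V_d = 9.0033
Node 0 (S = 50): continuation = 1/1.01·[0.4133·0.0000 + 0.5867·9.0033] = 5.2296; exercise value = 0.0000 ≤ continuation, so V_0 = 5.2296

$5.23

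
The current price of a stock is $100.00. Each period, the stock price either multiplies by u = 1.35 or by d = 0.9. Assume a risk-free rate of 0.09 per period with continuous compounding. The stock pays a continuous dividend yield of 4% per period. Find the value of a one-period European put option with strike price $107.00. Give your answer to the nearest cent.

Per-period risk-free factor R = e^0.09 = 1.0942; dividend-adjusted growth = e^(0.09−0.04) = 1.0513.
Risk-neutral probability p = (1.0513 − 0.9)/(1.35 − 0.9) = 0.1513/0.4500 = 0.3362
Terminal stock prices: S_u = 135, S_d = 90
Terminal payoffs (K − S): max(-28, 0) = 0, max(17, 0) = 17
Node 0 (S = 100): V_0 = e^(−0.09)·[0.3362·0.0000 + 0.6638·17.0000] = 10.3140

$10.31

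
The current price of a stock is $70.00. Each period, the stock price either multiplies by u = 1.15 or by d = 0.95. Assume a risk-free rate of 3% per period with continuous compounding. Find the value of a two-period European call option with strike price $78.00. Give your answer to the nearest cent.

$2.22

Risk-neutral probability p = (e^0.03 − 0.95)/(1.15 − 0.95) = 0.0805/0.2000 = 0.4023
Terminal stock prices: S_uu = 92.57, S_ud = 76.47, S_dd = 63.17
Terminal payoffs (S − K): max(14.57, 0) = 14.57, max(-1.525, 0) = 0, max(-14.83, 0) = 0
Node u (S = 80.5): V_u = e^(−0.03)·[0.4023·14.5750 + 0.5977·0.0000] = 5.6898
Node d (S = 66.5): V_d = e^(−0.03)·[0.4023·0.0000 + 0.5977·0.0000] = 0.0000
Node 0 (S = 70): V_0 = e^(−0.03)·[0.4023·5.6898 + 0.5977·0.0000] = 2.2212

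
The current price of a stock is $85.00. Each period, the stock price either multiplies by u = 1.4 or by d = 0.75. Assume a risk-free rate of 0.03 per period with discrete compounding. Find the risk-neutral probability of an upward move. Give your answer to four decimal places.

p = 0.4308

Risk-neutral probability p = (1 + 0.03 − 0.75)/(1.4 − 0.75) = 0.2800/0.6500 = 0.4308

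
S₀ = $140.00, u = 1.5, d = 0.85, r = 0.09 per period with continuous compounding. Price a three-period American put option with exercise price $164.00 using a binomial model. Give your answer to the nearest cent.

$27.05

Risk-neutral probability p = (e^0.09 − 0.85)/(1.5 − 0.85) = 0.2442/0.6500 = 0.3757
Terminal stock prices: S_uuu = 472.5, S_uud = 267.8, S_udd = 151.7, S_ddd = 85.98
Terminal payoffs (K − S): max(-308.5, 0) = 0, max(-103.8, 0) = 0, max(12.28, 0) = 12.28, max(78.02, 0) = 78.02
Node uu (S = 315): continuation = e^(−0.09)·[0.3757·0.0000 + 0.6243·0.0000] = 0.0000; exercise value = 0.0000 ≤ continuation, so V_uu = 0.0000
Node ud (S = 178.5): continuation = e^(−0.09)·[0.3757·0.0000 + 0.6243·12.2750] = 7.0042; exercise value = 0.0000 ≤ continuation, so V_ud = 7.0042
Node dd (S = 101.1): continuation = e^(−0.09)·[0.3757·12.2750 + 0.6243·78.0225] = 48.7347; exercise value = 62.8500 > continuation, so V_dd = 62.8500 (exercise)
Node u (S = 210): continuation = e^(−0.09)·[0.3757·0.0000 + 0.6243·7.0042] = 3.9967; exercise value = 0.0000 ≤ continuation, so V_u = 3.9967
Node d (S = 119): continuation = e^(−0.09)·[0.3757·7.0042 + 0.6243·62.8500] = 38.2676; exercise value = 45.0000 > continuation, so V_d = 45.0000 (exercise)
Node 0 (S = 140): continuation = e^(−0.09)·[0.3757·3.9967 + 0.6243·45.0000] = 27.0496; exercise value = 24.0000 ≤ continuation, so V_0 = 27.0496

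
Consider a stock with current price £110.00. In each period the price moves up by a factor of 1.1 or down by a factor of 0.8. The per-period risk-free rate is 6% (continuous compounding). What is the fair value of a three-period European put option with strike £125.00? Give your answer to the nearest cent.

Risk-neutral probability p = (e^0.06 − 0.8)/(1.1 − 0.8) = 0.2618/0.3000 = 0.8728
Terminal stock prices: S_uuu = 146.4, S_uud = 106.5, S_udd = 77.44, S_ddd = 56.32
Terminal payoffs (K − S): max(-21.41, 0) = 0, max(18.52, 0) = 18.52, max(47.56, 0) = 47.56, max(68.68, 0) = 68.68
Node uu (S = 133.1): V_uu = e^(−0.06)·[0.8728·0.0000 + 0.1272·18.5200] = 2.2188
Node ud (S = 96.8): V_ud = e^(−0.06)·[0.8728·18.5200 + 0.1272·47.5600] = 20.9206
Node dd (S = 70.4): V_dd = e^(−0.06)·[0.8728·47.5600 + 0.1272·68.6800] = 47.3206
Node u (S = 121): V_u = e^(−0.06)·[0.8728·2.2188 + 0.1272·20.9206] = 4.3301
Node d (S = 88): V_d = e^(−0.06)·[0.8728·20.9206 + 0.1272·47.3206] = 22.8651
Node 0 (S = 110): V_0 = e^(−0.06)·[0.8728·4.3301 + 0.1272·22.8651] = 6.2985

£6.30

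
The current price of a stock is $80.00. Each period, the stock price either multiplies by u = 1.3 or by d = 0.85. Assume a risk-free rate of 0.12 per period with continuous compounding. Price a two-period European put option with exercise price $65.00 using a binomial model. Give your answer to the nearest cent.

$0.83

Risk-neutral probability p = (e^0.12 − 0.85)/(1.3 − 0.85) = 0.2775/0.4500 = 0.6167
Terminal stock prices: S_uu = 135.2, S_ud = 88.4, S_dd = 57.8
Terminal payoffs (K − S): max(-70.2, 0) = 0, max(-23.4, 0) = 0, max(7.2, 0) = 7.2
Node u (S = 104): V_u = e^(−0.12)·[0.6167·0.0000 + 0.3833·0.0000] = 0.0000
Node d (S = 68): V_d = e^(−0.12)·[0.6167·0.0000 + 0.3833·7.2000] = 2.4479
Node 0 (S = 80): V_0 = e^(−0.12)·[0.6167·0.0000 + 0.3833·2.4479] = 0.8323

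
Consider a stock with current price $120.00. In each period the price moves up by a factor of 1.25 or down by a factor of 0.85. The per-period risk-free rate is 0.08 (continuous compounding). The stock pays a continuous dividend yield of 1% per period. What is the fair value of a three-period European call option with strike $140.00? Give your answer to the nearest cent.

Per-period risk-free factor R = e^0.08 = 1.0833; dividend-adjusted growth = e^(0.08−0.01) = 1.0725.
Risk-neutral probability p = (1.0725 − 0.85)/(1.25 − 0.85) = 0.2225/0.4000 = 0.5563
Terminal stock prices: S_uuu = 234.4, S_uud = 159.4, S_udd = 108.4, S_ddd = 73.69
Terminal payoffs (S − K): max(94.38, 0) = 94.38, max(19.38, 0) = 19.38, max(-31.63, 0) = 0, max(-66.31, 0) = 0
Node uu (S = 187.5): V_uu = e^(−0.08)·[0.5563·94.3750 + 0.4437·19.3750] = 56.3981
Node ud (S = 127.5): V_ud = e^(−0.08)·[0.5563·19.3750 + 0.4437·0.0000] = 9.9491
Node dd (S = 86.7): V_dd = e^(−0.08)·[0.5563·0.0000 + 0.4437·0.0000] = 0.0000
Node u (S = 150): V_u = e^(−0.08)·[0.5563·56.3981 + 0.4437·9.9491] = 33.0358
Node d (S = 102): V_d = e^(−0.08)·[0.5563·9.9491 + 0.4437·0.0000] = 5.1089
Node 0 (S = 120): V_0 = e^(−0.08)·[0.5563·33.0358 + 0.4437·5.1089] = 19.0566

$19.06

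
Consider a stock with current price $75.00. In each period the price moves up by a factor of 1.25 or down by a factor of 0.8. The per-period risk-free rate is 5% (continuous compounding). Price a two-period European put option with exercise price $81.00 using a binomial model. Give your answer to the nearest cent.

Risk-neutral probability p = (e^0.05 − 0.8)/(1.25 − 0.8) = 0.2513/0.4500 = 0.5584
Terminal stock prices: S_uu = 117.2, S_ud = 75, S_dd = 48
Terminal payoffs (K − S): max(-36.19, 0) = 0, max(6, 0) = 6, max(33, 0) = 33
Node u (S = 93.75): V_u = e^(−0.05)·[0.5584·0.0000 + 0.4416·6.0000] = 2.5205
Node d (S = 60): V_d = e^(−0.05)·[0.5584·6.0000 + 0.4416·33.0000] = 17.0496
Node 0 (S = 75): V_0 = e^(−0.05)·[0.5584·2.5205 + 0.4416·17.0496] = 8.5010

$8.50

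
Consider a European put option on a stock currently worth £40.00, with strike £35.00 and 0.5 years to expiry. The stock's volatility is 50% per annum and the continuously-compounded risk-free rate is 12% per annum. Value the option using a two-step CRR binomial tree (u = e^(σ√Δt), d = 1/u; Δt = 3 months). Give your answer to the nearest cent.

CRR parameters: u = e^(σ√Δt) = e^(0.5·√0.25) = 1.2840, d = 1/u = 0.7788
Per-period rate: rΔt = 0.12·0.25 = 0.03, so R = e^0.03 = 1.0305
Risk-neutral probability p = (e^0.03 − 0.7788)/(1.2840 − 0.7788) = 0.2517/0.5052 = 0.4981
Terminal stock prices: S_uu = 65.95, S_ud = 40, S_dd = 24.26
Terminal payoffs (K − S): max(-30.95, 0) = 0, max(-5, 0) = 0, max(10.74, 0) = 10.74
Node u (S = 51.36): V_u = e^(−0.03)·[0.4981·0.0000 + 0.5019·0.0000] = 0.0000
Node d (S = 31.15): V_d = e^(−0.03)·[0.4981·0.0000 + 0.5019·10.7388] = 5.2305
Node 0 (S = 40): V_0 = e^(−0.03)·[0.4981·0.0000 + 0.5019·5.2305] = 2.5476

£2.55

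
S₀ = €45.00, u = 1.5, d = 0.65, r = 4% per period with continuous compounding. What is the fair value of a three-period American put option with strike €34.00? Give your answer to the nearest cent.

€5.34

Risk-neutral probability p = (e^0.04 − 0.65)/(1.5 − 0.65) = 0.3908/0.8500 = 0.4598
Terminal stock prices: S_uuu = 151.9, S_uud = 65.81, S_udd = 28.52, S_ddd = 12.36
Terminal payoffs (K − S): max(-117.9, 0) = 0, max(-31.81, 0) = 0, max(5.481, 0) = 5.481, max(21.64, 0) = 21.64
Node uu (S = 101.2): continuation = e^(−0.04)·[0.4598·0.0000 + 0.5402·0.0000] = 0.0000; exercise value = 0.0000 ≤ continuation, so V_uu = 0.0000
Node ud (S = 43.88): continuation = e^(−0.04)·[0.4598·0.0000 + 0.5402·5.4812] = 2.8450; exercise value = 0.0000 ≤ continuation, so V_ud = 2.8450
Node dd (S = 19.01): continuation = e^(−0.04)·[0.4598·5.4812 + 0.5402·21.6419] = 13.6543; exercise value = 14.9875 > continuation, so V_dd = 14.9875 (exercise)
Node u (S = 67.5): continuation = e^(−0.04)·[0.4598·0.0000 + 0.5402·2.8450] = 1.4767; exercise value = 0.0000 ≤ continuation, so V_u = 1.4767
Node d (S = 29.25): continuation = e^(−0.04)·[0.4598·2.8450 + 0.5402·14.9875] = 9.0359; exercise value = 4.7500 ≤ continuation, so V_d = 9.0359
Node 0 (S = 45): continuation = e^(−0.04)·[0.4598·1.4767 + 0.5402·9.0359] = 5.3423; exercise value = 0.0000 ≤ continuation, so V_0 = 5.3423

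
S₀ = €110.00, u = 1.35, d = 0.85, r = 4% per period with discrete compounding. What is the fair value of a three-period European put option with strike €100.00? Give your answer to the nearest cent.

€6.87

Risk-neutral probability p = (1 + 0.04 − 0.85)/(1.35 − 0.85) = 0.1900/0.5000 = 0.3800
Terminal stock prices: S_uuu = 270.6, S_uud = 170.4, S_udd = 107.3, S_ddd = 67.55
Terminal payoffs (K − S): max(-170.6, 0) = 0, max(-70.4, 0) = 0, max(-7.291, 0) = 0, max(32.45, 0) = 32.45
Node uu (S = 200.5): V_uu = 1/1.04·[0.3800·0.0000 + 0.6200·0.0000] = 0.0000
Node ud (S = 126.2): V_ud = 1/1.04·[0.3800·0.0000 + 0.6200·0.0000] = 0.0000
Node dd (S = 79.47): V_dd = 1/1.04·[0.3800·0.0000 + 0.6200·32.4463] = 19.3430
Node u (S = 148.5): V_u = 1/1.04·[0.3800·0.0000 + 0.6200·0.0000] = 0.0000
Node d (S = 93.5): V_d = 1/1.04·[0.3800·0.0000 + 0.6200·19.3430] = 11.5314
Node 0 (S = 110): V_0 = 1/1.04·[0.3800·0.0000 + 0.6200·11.5314] = 6.8745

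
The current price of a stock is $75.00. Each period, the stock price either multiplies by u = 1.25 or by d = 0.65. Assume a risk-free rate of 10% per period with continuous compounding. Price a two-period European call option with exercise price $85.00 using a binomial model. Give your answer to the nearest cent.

Risk-neutral probability p = (e^0.1 − 0.65)/(1.25 − 0.65) = 0.4552/0.6000 = 0.7586
Terminal stock prices: S_uu = 117.2, S_ud = 60.94, S_dd = 31.69
Terminal payoffs (S − K): max(32.19, 0) = 32.19, max(-24.06, 0) = 0, max(-53.31, 0) = 0
Node u (S = 93.75): V_u = e^(−0.1)·[0.7586·32.1875 + 0.2414·0.0000] = 22.0943
Node d (S = 48.75): V_d = e^(−0.1)·[0.7586·0.0000 + 0.2414·0.0000] = 0.0000
Node 0 (S = 75): V_0 = e^(−0.1)·[0.7586·22.0943 + 0.2414·0.0000] = 15.1661

$15.17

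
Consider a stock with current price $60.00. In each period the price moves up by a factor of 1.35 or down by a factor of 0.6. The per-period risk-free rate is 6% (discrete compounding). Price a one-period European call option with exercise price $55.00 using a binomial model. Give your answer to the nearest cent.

Risk-neutral probability p = (1 + 0.06 − 0.6)/(1.35 − 0.6) = 0.4600/0.7500 = 0.6133
Terminal stock prices: S_u = 81, S_d = 36
Terminal payoffs (S − K): max(26, 0) = 26, max(-19, 0) = 0
Node 0 (S = 60): V_0 = 1/1.06·[0.6133·26.0000 + 0.3867·0.0000] = 15.0440

$15.04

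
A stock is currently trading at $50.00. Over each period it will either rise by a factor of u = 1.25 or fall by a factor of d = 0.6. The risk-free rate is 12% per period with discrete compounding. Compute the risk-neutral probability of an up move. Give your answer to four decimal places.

p = 0.8000

Risk-neutral probability p = (1 + 0.12 − 0.6)/(1.25 − 0.6) = 0.5200/0.6500 = 0.8000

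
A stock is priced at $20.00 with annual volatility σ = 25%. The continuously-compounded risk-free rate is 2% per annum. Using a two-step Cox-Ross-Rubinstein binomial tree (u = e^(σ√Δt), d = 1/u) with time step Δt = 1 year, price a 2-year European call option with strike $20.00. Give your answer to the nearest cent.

$2.85

CRR parameters: u = e^(σ√Δt) = e^(0.25·√1) = 1.2840, d = 1/u = 0.7788
Per-period rate: rΔt = 0.02·1 = 0.02, so R = e^0.02 = 1.0202
Risk-neutral probability p = (e^0.02 − 0.7788)/(1.2840 − 0.7788) = 0.2414/0.5052 = 0.4778
Terminal stock prices: S_uu = 32.97, S_ud = 20, S_dd = 12.13
Terminal payoffs (S − K): max(12.97, 0) = 12.97, max(0, 0) = 0, max(-7.869, 0) = 0
Node u (S = 25.68): V_u = e^(−0.02)·[0.4778·12.9744 + 0.5222·0.0000] = 6.0765
Node d (S = 15.58): V_d = e^(−0.02)·[0.4778·0.0000 + 0.5222·0.0000] = 0.0000
Node 0 (S = 20): V_0 = e^(−0.02)·[0.4778·6.0765 + 0.5222·0.0000] = 2.8459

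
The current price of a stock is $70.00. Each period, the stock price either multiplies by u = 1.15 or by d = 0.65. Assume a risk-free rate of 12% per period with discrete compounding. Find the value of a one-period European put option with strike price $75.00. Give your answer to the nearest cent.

$1.58

Risk-neutral probability p = (1 + 0.12 − 0.65)/(1.15 − 0.65) = 0.4700/0.5000 = 0.9400
Terminal stock prices: S_u = 80.5, S_d = 45.5
Terminal payoffs (K − S): max(-5.5, 0) = 0, max(29.5, 0) = 29.5
Node 0 (S = 70): V_0 = 1/1.12·[0.9400·0.0000 + 0.0600·29.5000] = 1.5804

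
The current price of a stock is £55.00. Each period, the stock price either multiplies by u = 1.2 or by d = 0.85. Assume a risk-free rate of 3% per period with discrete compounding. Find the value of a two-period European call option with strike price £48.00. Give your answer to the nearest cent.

Risk-neutral probability p = (1 + 0.03 − 0.85)/(1.2 − 0.85) = 0.1800/0.3500 = 0.5143
Terminal stock prices: S_uu = 79.2, S_ud = 56.1, S_dd = 39.74
Terminal payoffs (S − K): max(31.2, 0) = 31.2, max(8.1, 0) = 8.1, max(-8.263, 0) = 0
Node u (S = 66): V_u = 1/1.03·[0.5143·31.2000 + 0.4857·8.1000] = 19.3981
Node d (S = 46.75): V_d = 1/1.03·[0.5143·8.1000 + 0.4857·0.0000] = 4.0444
Node 0 (S = 55): V_0 = 1/1.03·[0.5143·19.3981 + 0.4857·4.0444] = 11.5928

£11.59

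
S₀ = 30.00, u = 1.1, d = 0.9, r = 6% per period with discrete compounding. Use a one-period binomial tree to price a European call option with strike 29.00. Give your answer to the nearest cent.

3.02

Risk-neutral probability p = (1 + 0.06 − 0.9)/(1.1 − 0.9) = 0.1600/0.2000 = 0.8000
Terminal stock prices: S_u = 33, S_d = 27
Terminal payoffs (S − K): max(4, 0) = 4, max(-2, 0) = 0
Node 0 (S = 30): V_0 = 1/1.06·[0.8000·4.0000 + 0.2000·0.0000] = 3.0189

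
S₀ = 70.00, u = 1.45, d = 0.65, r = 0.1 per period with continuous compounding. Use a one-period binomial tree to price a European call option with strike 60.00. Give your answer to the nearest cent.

21.37

Risk-neutral probability p = (e^0.1 − 0.65)/(1.45 − 0.65) = 0.4552/0.8000 = 0.5690
Terminal stock prices: S_u = 101.5, S_d = 45.5
Terminal payoffs (S − K): max(41.5, 0) = 41.5, max(-14.5, 0) = 0
Node 0 (S = 70): V_0 = e^(−0.1)·[0.5690·41.5000 + 0.4310·0.0000] = 21.3650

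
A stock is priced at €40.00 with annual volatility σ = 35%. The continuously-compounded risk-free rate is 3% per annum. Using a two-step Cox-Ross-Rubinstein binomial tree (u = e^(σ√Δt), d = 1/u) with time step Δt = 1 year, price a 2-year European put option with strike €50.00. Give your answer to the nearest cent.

CRR parameters: u = e^(σ√Δt) = e^(0.35·√1) = 1.4191, d = 1/u = 0.7047
Per-period rate: rΔt = 0.03·1 = 0.03, so R = e^0.03 = 1.0305
Risk-neutral probability p = (e^0.03 − 0.7047)/(1.4191 − 0.7047) = 0.3258/0.7144 = 0.4560
Terminal stock prices: S_uu = 80.55, S_ud = 40, S_dd = 19.86
Terminal payoffs (K − S): max(-30.55, 0) = 0, max(10, 0) = 10, max(30.14, 0) = 30.14
Node u (S = 56.76): V_u = e^(−0.03)·[0.4560·0.0000 + 0.5440·10.0000] = 5.2791
Node d (S = 28.19): V_d = e^(−0.03)·[0.4560·10.0000 + 0.5440·30.1366] = 20.3348
Node 0 (S = 40): V_0 = e^(−0.03)·[0.4560·5.2791 + 0.5440·20.3348] = 13.0711

€13.07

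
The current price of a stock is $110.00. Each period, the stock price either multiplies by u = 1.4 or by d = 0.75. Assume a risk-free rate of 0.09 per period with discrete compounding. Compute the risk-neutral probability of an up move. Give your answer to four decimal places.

p = 0.5231

Risk-neutral probability p = (1 + 0.09 − 0.75)/(1.4 − 0.75) = 0.3400/0.6500 = 0.5231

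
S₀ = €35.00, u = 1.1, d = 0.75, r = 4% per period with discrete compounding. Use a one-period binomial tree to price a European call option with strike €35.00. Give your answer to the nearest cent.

€2.79

Risk-neutral probability p = (1 + 0.04 − 0.75)/(1.1 − 0.75) = 0.2900/0.3500 = 0.8286
Terminal stock prices: S_u = 38.5, S_d = 26.25
Terminal payoffs (S − K): max(3.5, 0) = 3.5, max(-8.75, 0) = 0
Node 0 (S = 35): V_0 = 1/1.04·[0.8286·3.5000 + 0.1714·0.0000] = 2.7885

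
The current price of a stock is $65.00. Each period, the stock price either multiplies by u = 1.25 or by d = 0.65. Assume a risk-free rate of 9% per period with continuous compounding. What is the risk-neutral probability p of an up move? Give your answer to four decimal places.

p = 0.7403

Risk-neutral probability p = (e^0.09 − 0.65)/(1.25 − 0.65) = 0.4442/0.6000 = 0.7403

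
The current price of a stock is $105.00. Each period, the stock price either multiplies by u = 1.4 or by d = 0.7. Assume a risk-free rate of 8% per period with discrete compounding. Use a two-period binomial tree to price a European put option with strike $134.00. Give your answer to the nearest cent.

$28.02

Risk-neutral probability p = (1 + 0.08 − 0.7)/(1.4 − 0.7) = 0.3800/0.7000 = 0.5429
Terminal stock prices: S_uu = 205.8, S_ud = 102.9, S_dd = 51.45
Terminal payoffs (K − S): max(-71.8, 0) = 0, max(31.1, 0) = 31.1, max(82.55, 0) = 82.55
Node u (S = 147): V_u = 1/1.08·[0.5429·0.0000 + 0.4571·31.1000] = 13.1640
Node d (S = 73.5): V_d = 1/1.08·[0.5429·31.1000 + 0.4571·82.5500] = 50.5741
Node 0 (S = 105): V_0 = 1/1.08·[0.5429·13.1640 + 0.4571·50.5741] = 28.0239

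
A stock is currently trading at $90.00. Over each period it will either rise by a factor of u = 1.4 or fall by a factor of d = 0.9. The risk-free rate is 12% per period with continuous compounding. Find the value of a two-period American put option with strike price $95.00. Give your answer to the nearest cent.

$6.77

Risk-neutral probability p = (e^0.12 − 0.9)/(1.4 − 0.9) = 0.2275/0.5000 = 0.4550
Terminal stock prices: S_uu = 176.4, S_ud = 113.4, S_dd = 72.9
Terminal payoffs (K − S): max(-81.4, 0) = 0, max(-18.4, 0) = 0, max(22.1, 0) = 22.1
Node u (S = 126): continuation = e^(−0.12)·[0.4550·0.0000 + 0.5450·0.0000] = 0.0000; exercise value = 0.0000 ≤ continuation, so V_u = 0.0000
Node d (S = 81): continuation = e^(−0.12)·[0.4550·0.0000 + 0.5450·22.1000] = 10.6826; exercise value = 14.0000 > continuation, so V_d = 14.0000 (exercise)
Node 0 (S = 90): continuation = e^(−0.12)·[0.4550·0.0000 + 0.5450·14.0000] = 6.7673; exercise value = 5.0000 ≤ continuation, so V_0 = 6.7673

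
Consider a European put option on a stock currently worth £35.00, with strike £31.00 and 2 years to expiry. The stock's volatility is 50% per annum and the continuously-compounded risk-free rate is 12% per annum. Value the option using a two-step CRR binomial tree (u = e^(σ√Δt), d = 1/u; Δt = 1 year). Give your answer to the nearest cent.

£3.57

CRR parameters: u = e^(σ√Δt) = e^(0.5·√1) = 1.6487, d = 1/u = 0.6065
Per-period rate: rΔt = 0.12·1 = 0.12, so R = e^0.12 = 1.1275
Risk-neutral probability p = (e^0.12 − 0.6065)/(1.6487 − 0.6065) = 0.5210/1.0422 = 0.4999
Terminal stock prices: S_uu = 95.14, S_ud = 35, S_dd = 12.88
Terminal payoffs (K − S): max(-64.14, 0) = 0, max(-4, 0) = 0, max(18.12, 0) = 18.12
Node u (S = 57.71): V_u = e^(−0.12)·[0.4999·0.0000 + 0.5001·0.0000] = 0.0000
Node d (S = 21.23): V_d = e^(−0.12)·[0.4999·0.0000 + 0.5001·18.1242] = 8.0394
Node 0 (S = 35): V_0 = e^(−0.12)·[0.4999·0.0000 + 0.5001·8.0394] = 3.5660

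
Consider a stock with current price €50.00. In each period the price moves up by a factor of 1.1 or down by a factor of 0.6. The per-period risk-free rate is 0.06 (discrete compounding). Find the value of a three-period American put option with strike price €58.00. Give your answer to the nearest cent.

Risk-neutral probability p = (1 + 0.06 − 0.6)/(1.1 − 0.6) = 0.4600/0.5000 = 0.9200
Terminal stock prices: S_uuu = 66.55, S_uud = 36.3, S_udd = 19.8, S_ddd = 10.8
Terminal payoffs (K − S): max(-8.55, 0) = 0, max(21.7, 0) = 21.7, max(38.2, 0) = 38.2, max(47.2, 0) = 47.2
Node uu (S = 60.5): continuation = 1/1.06·[0.9200·0.0000 + 0.0800·21.7000] = 1.6377; exercise value = 0.0000 ≤ continuation, so V_uu = 1.6377
Node ud (S = 33): continuation = 1/1.06·[0.9200·21.7000 + 0.0800·38.2000] = 21.7170; exercise value = 25.0000 > continuation, so V_ud = 25.0000 (exercise)
Node dd (S = 18): continuation = 1/1.06·[0.9200·38.2000 + 0.0800·47.2000] = 36.7170; exercise value = 40.0000 > continuation, so V_dd = 40.0000 (exercise)
Node u (S = 55): continuation = 1/1.06·[0.9200·1.6377 + 0.0800·25.0000] = 3.3082; exercise value = 3.0000 ≤ continuation, so V_u = 3.3082
Node d (S = 30): continuation = 1/1.06·[0.9200·25.0000 + 0.0800·40.0000] = 24.7170; exercise value = 28.0000 > continuation, so V_d = 28.0000 (exercise)
Node 0 (S = 50): continuation = 1/1.06·[0.9200·3.3082 + 0.0800·28.0000] = 4.9845; exercise value = 8.0000 > continuation, so V_0 = 8.0000 (exercise)

€8.00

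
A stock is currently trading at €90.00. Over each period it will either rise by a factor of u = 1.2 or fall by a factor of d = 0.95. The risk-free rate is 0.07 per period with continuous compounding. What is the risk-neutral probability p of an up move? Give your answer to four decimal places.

p = 0.4900

Risk-neutral probability p = (e^0.07 − 0.95)/(1.2 − 0.95) = 0.1225/0.2500 = 0.4900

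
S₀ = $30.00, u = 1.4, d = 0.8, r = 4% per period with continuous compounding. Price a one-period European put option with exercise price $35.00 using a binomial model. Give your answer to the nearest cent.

$6.33

Risk-neutral probability p = (e^0.04 − 0.8)/(1.4 − 0.8) = 0.2408/0.6000 = 0.4014
Terminal stock prices: S_u = 42, S_d = 24
Terminal payoffs (K − S): max(-7, 0) = 0, max(11, 0) = 11
Node 0 (S = 30): V_0 = e^(−0.04)·[0.4014·0.0000 + 0.5986·11.0000] = 6.3269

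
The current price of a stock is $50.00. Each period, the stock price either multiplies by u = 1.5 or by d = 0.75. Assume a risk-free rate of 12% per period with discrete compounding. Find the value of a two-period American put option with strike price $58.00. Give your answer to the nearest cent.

Risk-neutral probability p = (1 + 0.12 − 0.75)/(1.5 − 0.75) = 0.3700/0.7500 = 0.4933
Terminal stock prices: S_uu = 112.5, S_ud = 56.25, S_dd = 28.12
Terminal payoffs (K − S): max(-54.5, 0) = 0, max(1.75, 0) = 1.75, max(29.88, 0) = 29.88
Node u (S = 75): continuation = 1/1.12·[0.4933·0.0000 + 0.5067·1.7500] = 0.7917; exercise value = 0.0000 ≤ continuation, so V_u = 0.7917
Node d (S = 37.5): continuation = 1/1.12·[0.4933·1.7500 + 0.5067·29.8750] = 14.2857; exercise value = 20.5000 > continuation, so V_d = 20.5000 (exercise)
Node 0 (S = 50): continuation = 1/1.12·[0.4933·0.7917 + 0.5067·20.5000] = 9.6225; exercise value = 8.0000 ≤ continuation, so V_0 = 9.6225

$9.62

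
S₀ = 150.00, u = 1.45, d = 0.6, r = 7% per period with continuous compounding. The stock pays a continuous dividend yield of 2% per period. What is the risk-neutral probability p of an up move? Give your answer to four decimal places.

Per-period risk-free factor R = e^0.07 = 1.0725; dividend-adjusted growth = e^(0.07−0.02) = 1.0513.
Risk-neutral probability p = (1.0513 − 0.6)/(1.45 − 0.6) = 0.4513/0.8500 = 0.5309

p = 0.5309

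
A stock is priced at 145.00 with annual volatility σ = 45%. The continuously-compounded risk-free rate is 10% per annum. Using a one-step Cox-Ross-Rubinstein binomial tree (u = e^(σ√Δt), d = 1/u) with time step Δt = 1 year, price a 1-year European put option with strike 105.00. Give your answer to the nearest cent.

CRR parameters: u = e^(σ√Δt) = e^(0.45·√1) = 1.5683, d = 1/u = 0.6376
Per-period rate: rΔt = 0.1·1 = 0.1, so R = e^0.1 = 1.1052
Risk-neutral probability p = (e^0.1 − 0.6376)/(1.5683 − 0.6376) = 0.4675/0.9307 = 0.5024
Terminal stock prices: S_u = 227.4, S_d = 92.46
Terminal payoffs (K − S): max(-122.4, 0) = 0, max(12.54, 0) = 12.54
Node 0 (S = 145): V_0 = e^(−0.1)·[0.5024·0.0000 + 0.4976·12.5439] = 5.6483

5.65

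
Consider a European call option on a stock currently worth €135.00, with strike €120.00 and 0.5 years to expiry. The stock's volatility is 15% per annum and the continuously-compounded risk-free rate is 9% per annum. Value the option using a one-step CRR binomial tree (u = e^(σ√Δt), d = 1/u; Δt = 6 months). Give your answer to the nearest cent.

CRR parameters: u = e^(σ√Δt) = e^(0.15·√0.5) = 1.1119, d = 1/u = 0.8994
Per-period rate: rΔt = 0.09·0.5 = 0.045, so R = e^0.045 = 1.0460
Risk-neutral probability p = (e^0.045 − 0.8994)/(1.1119 − 0.8994) = 0.1467/0.2125 = 0.6901
Terminal stock prices: S_u = 150.1, S_d = 121.4
Terminal payoffs (S − K): max(30.11, 0) = 30.11, max(1.414, 0) = 1.414
Node 0 (S = 135): V_0 = e^(−0.045)·[0.6901·30.1059 + 0.3099·1.4143] = 20.2803

€20.28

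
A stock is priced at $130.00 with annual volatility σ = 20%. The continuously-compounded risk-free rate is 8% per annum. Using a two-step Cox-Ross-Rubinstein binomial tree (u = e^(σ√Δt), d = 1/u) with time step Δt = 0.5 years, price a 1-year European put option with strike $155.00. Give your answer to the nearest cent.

$19.06

CRR parameters: u = e^(σ√Δt) = e^(0.2·√0.5) = 1.1519, d = 1/u = 0.8681
Per-period rate: rΔt = 0.08·0.5 = 0.04, so R = e^0.04 = 1.0408
Risk-neutral probability p = (e^0.04 − 0.8681)/(1.1519 − 0.8681) = 0.1727/0.2838 = 0.6085
Terminal stock prices: S_uu = 172.5, S_ud = 130, S_dd = 97.97
Terminal payoffs (K − S): max(-17.5, 0) = 0, max(25, 0) = 25, max(57.03, 0) = 57.03
Node u (S = 149.7): V_u = e^(−0.04)·[0.6085·0.0000 + 0.3915·25.0000] = 9.4035
Node d (S = 112.9): V_d = e^(−0.04)·[0.6085·25.0000 + 0.3915·57.0270] = 36.0663
Node 0 (S = 130): V_0 = e^(−0.04)·[0.6085·9.4035 + 0.3915·36.0663] = 19.0637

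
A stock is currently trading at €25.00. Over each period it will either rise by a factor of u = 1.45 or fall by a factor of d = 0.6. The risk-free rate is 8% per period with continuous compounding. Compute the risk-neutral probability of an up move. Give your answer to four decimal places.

p = 0.5686

Risk-neutral probability p = (e^0.08 − 0.6)/(1.45 − 0.6) = 0.4833/0.8500 = 0.5686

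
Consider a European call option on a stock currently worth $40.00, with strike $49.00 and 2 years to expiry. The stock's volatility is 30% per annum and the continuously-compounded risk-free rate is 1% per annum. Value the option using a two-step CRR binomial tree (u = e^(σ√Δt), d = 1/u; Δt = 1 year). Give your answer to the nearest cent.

CRR parameters: u = e^(σ√Δt) = e^(0.3·√1) = 1.3499, d = 1/u = 0.7408
Per-period rate: rΔt = 0.01·1 = 0.01, so R = e^0.01 = 1.0101
Risk-neutral probability p = (e^0.01 − 0.7408)/(1.3499 − 0.7408) = 0.2692/0.6090 = 0.4421
Terminal stock prices: S_uu = 72.88, S_ud = 40, S_dd = 21.95
Terminal payoffs (S − K): max(23.88, 0) = 23.88, max(-9, 0) = 0, max(-27.05, 0) = 0
Node u (S = 53.99): V_u = e^(−0.01)·[0.4421·23.8848 + 0.5579·0.0000] = 10.4534
Node d (S = 29.63): V_d = e^(−0.01)·[0.4421·0.0000 + 0.5579·0.0000] = 0.0000
Node 0 (S = 40): V_0 = e^(−0.01)·[0.4421·10.4534 + 0.5579·0.0000] = 4.5750

$4.58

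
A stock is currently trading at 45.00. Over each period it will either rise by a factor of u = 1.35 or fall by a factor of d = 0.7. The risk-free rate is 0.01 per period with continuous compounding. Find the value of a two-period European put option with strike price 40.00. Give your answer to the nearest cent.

Risk-neutral probability p = (e^0.01 − 0.7)/(1.35 − 0.7) = 0.3101/0.6500 = 0.4770
Terminal stock prices: S_uu = 82.01, S_ud = 42.53, S_dd = 22.05
Terminal payoffs (K − S): max(-42.01, 0) = 0, max(-2.525, 0) = 0, max(17.95, 0) = 17.95
Node u (S = 60.75): V_u = e^(−0.01)·[0.4770·0.0000 + 0.5230·0.0000] = 0.0000
Node d (S = 31.5): V_d = e^(−0.01)·[0.4770·0.0000 + 0.5230·17.9500] = 9.2944
Node 0 (S = 45): V_0 = e^(−0.01)·[0.4770·0.0000 + 0.5230·9.2944] = 4.8126

4.81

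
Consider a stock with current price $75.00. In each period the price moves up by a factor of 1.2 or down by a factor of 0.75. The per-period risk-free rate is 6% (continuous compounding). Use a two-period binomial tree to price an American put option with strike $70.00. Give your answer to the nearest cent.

$4.45

Risk-neutral probability p = (e^0.06 − 0.75)/(1.2 − 0.75) = 0.3118/0.4500 = 0.6930
Terminal stock prices: S_uu = 108, S_ud = 67.5, S_dd = 42.19
Terminal payoffs (K − S): max(-38, 0) = 0, max(2.5, 0) = 2.5, max(27.81, 0) = 27.81
Node u (S = 90): continuation = e^(−0.06)·[0.6930·0.0000 + 0.3070·2.5000] = 0.7229; exercise value = 0.0000 ≤ continuation, so V_u = 0.7229
Node d (S = 56.25): continuation = e^(−0.06)·[0.6930·2.5000 + 0.3070·27.8125] = 9.6735; exercise value = 13.7500 > continuation, so V_d = 13.7500 (exercise)
Node 0 (S = 75): continuation = e^(−0.06)·[0.6930·0.7229 + 0.3070·13.7500] = 4.4476; exercise value = 0.0000 ≤ continuation, so V_0 = 4.4476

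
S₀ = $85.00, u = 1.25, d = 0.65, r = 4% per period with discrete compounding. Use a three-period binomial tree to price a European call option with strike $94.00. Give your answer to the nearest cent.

Risk-neutral probability p = (1 + 0.04 − 0.65)/(1.25 − 0.65) = 0.3900/0.6000 = 0.6500
Terminal stock prices: S_uuu = 166, S_uud = 86.33, S_udd = 44.89, S_ddd = 23.34
Terminal payoffs (S − K): max(72.02, 0) = 72.02, max(-7.672, 0) = 0, max(-49.11, 0) = 0, max(-70.66, 0) = 0
Node uu (S = 132.8): V_uu = 1/1.04·[0.6500·72.0156 + 0.3500·0.0000] = 45.0098
Node ud (S = 69.06): V_ud = 1/1.04·[0.6500·0.0000 + 0.3500·0.0000] = 0.0000
Node dd (S = 35.91): V_dd = 1/1.04·[0.6500·0.0000 + 0.3500·0.0000] = 0.0000
Node u (S = 106.2): V_u = 1/1.04·[0.6500·45.0098 + 0.3500·0.0000] = 28.1311
Node d (S = 55.25): V_d = 1/1.04·[0.6500·0.0000 + 0.3500·0.0000] = 0.0000
Node 0 (S = 85): V_0 = 1/1.04·[0.6500·28.1311 + 0.3500·0.0000] = 17.5819

$17.58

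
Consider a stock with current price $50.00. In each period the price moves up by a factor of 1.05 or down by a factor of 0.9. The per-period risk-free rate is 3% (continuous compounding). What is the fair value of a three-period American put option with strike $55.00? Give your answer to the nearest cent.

Risk-neutral probability p = (e^0.03 − 0.9)/(1.05 − 0.9) = 0.1305/0.1500 = 0.8697
Terminal stock prices: S_uuu = 57.88, S_uud = 49.61, S_udd = 42.53, S_ddd = 36.45
Terminal payoffs (K − S): max(-2.881, 0) = 0, max(5.387, 0) = 5.387, max(12.47, 0) = 12.47, max(18.55, 0) = 18.55
Node uu (S = 55.12): continuation = e^(−0.03)·[0.8697·0.0000 + 0.1303·5.3875] = 0.6813; exercise value = 0.0000 ≤ continuation, so V_uu = 0.6813
Node ud (S = 47.25): continuation = e^(−0.03)·[0.8697·5.3875 + 0.1303·12.4750] = 6.1245; exercise value = 7.7500 > continuation, so V_ud = 7.7500 (exercise)
Node dd (S = 40.5): continuation = e^(−0.03)·[0.8697·12.4750 + 0.1303·18.5500] = 12.8745; exercise value = 14.5000 > continuation, so V_dd = 14.5000 (exercise)
Node u (S = 52.5): continuation = e^(−0.03)·[0.8697·0.6813 + 0.1303·7.7500] = 1.5550; exercise value = 2.5000 > continuation, so V_u = 2.5000 (exercise)
Node d (S = 45): continuation = e^(−0.03)·[0.8697·7.7500 + 0.1303·14.5000] = 8.3745; exercise value = 10.0000 > continuation, so V_d = 10.0000 (exercise)
Node 0 (S = 50): continuation = e^(−0.03)·[0.8697·2.5000 + 0.1303·10.0000] = 3.3745; exercise value = 5.0000 > continuation, so V_0 = 5.0000 (exercise)

$5.00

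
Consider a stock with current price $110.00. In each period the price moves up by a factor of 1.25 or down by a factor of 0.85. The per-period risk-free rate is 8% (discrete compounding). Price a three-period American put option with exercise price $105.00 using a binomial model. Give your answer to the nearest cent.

$4.99

Risk-neutral probability p = (1 + 0.08 − 0.85)/(1.25 − 0.85) = 0.2300/0.4000 = 0.5750
Terminal stock prices: S_uuu = 214.8, S_uud = 146.1, S_udd = 99.34, S_ddd = 67.55
Terminal payoffs (K − S): max(-109.8, 0) = 0, max(-41.09, 0) = 0, max(5.656, 0) = 5.656, max(37.45, 0) = 37.45
Node uu (S = 171.9): continuation = 1/1.08·[0.5750·0.0000 + 0.4250·0.0000] = 0.0000; exercise value = 0.0000 ≤ continuation, so V_uu = 0.0000
Node ud (S = 116.9): continuation = 1/1.08·[0.5750·0.0000 + 0.4250·5.6563] = 2.2258; exercise value = 0.0000 ≤ continuation, so V_ud = 2.2258
Node dd (S = 79.47): continuation = 1/1.08·[0.5750·5.6563 + 0.4250·37.4463] = 17.7472; exercise value = 25.5250 > continuation, so V_dd = 25.5250 (exercise)
Node u (S = 137.5): continuation = 1/1.08·[0.5750·0.0000 + 0.4250·2.2258] = 0.8759; exercise value = 0.0000 ≤ continuation, so V_u = 0.8759
Node d (S = 93.5): continuation = 1/1.08·[0.5750·2.2258 + 0.4250·25.5250] = 11.2296; exercise value = 11.5000 > continuation, so V_d = 11.5000 (exercise)
Node 0 (S = 110): continuation = 1/1.08·[0.5750·0.8759 + 0.4250·11.5000] = 4.9918; exercise value = 0.0000 ≤ continuation, so V_0 = 4.9918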